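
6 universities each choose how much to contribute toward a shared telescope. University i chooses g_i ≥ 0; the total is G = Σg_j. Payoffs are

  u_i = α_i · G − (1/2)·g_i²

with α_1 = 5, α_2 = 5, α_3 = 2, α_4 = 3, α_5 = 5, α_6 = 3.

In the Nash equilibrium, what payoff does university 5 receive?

102.5

University i's FOC: ∂u_i/∂g_i = α_i − g_i = 0, so g_i* = α_i.
NE contributions = (5, 5, 2, 3, 5, 3); G = 23.
u_5 = α_5·G − ½·(g_5)² = 5·23 − ½·5² = 102.5.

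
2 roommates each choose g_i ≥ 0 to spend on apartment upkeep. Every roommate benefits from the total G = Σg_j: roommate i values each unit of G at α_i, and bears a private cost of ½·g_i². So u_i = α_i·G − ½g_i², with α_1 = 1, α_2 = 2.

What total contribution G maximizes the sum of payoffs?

Planner FOC: ∂(Σu_j)/∂g_i = (Σα_j) − g_i = 0, so g_i^SO = Σα_j = 3 for every i; G^SO = 6.

6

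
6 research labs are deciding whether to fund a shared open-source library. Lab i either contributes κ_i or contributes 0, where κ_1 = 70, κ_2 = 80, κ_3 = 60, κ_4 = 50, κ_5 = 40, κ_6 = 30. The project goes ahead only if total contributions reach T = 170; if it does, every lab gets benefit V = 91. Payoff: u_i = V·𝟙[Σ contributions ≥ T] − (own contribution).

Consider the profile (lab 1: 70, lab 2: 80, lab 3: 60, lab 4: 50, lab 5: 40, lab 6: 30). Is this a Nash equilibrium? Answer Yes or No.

Total = 330 ≥ 170: provided.
Lab 1 (pledges 70, payoff 21): dropping to 0 → total 260, payoff 91. Profitable deviation.

No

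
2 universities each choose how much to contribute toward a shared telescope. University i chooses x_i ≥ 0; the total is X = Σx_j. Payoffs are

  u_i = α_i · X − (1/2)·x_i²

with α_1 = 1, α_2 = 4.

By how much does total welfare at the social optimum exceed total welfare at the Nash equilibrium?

8.5

University i's FOC: ∂u_i/∂x_i = α_i − x_i = 0, so x_i* = α_i.
NE contributions = (1, 4); X = 5.
W^NE = (Σα)·X − ½Σα_i² = 5² − ½·17 = 16.5.
Planner sets x_i = Σα_j = 5 for every i, so X^SO = 2·5 = 10.
W^SO = (Σα)·X^SO − ½·2·(Σα)² = (2/2)·5² = 25.
Deadweight loss = W^SO − W^NE = 8.5.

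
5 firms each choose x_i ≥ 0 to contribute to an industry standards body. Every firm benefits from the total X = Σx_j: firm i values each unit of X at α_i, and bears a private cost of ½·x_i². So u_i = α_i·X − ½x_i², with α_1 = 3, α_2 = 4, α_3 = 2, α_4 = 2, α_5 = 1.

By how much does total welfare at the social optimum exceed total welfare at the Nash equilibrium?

Firm i's FOC: ∂u_i/∂x_i = α_i − x_i = 0, so x_i* = α_i.
NE contributions = (3, 4, 2, 2, 1); X = 12.
W^NE = (Σα)·X − ½Σα_i² = 12² − ½·34 = 127.
Planner sets x_i = Σα_j = 12 for every i, so X^SO = 5·12 = 60.
W^SO = (Σα)·X^SO − ½·5·(Σα)² = (5/2)·12² = 360.
Deadweight loss = W^SO − W^NE = 233.

233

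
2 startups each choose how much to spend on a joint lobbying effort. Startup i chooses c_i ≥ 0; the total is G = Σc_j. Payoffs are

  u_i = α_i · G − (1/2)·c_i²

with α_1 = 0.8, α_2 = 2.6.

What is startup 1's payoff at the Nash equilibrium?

Startup i's FOC: ∂u_i/∂c_i = α_i − c_i = 0, so c_i* = α_i.
NE contributions = (0.8, 2.6); G = 3.4.
u_1 = α_1·G − ½·(c_1)² = 0.8·3.4 − ½·0.8² = 2.4.

2.4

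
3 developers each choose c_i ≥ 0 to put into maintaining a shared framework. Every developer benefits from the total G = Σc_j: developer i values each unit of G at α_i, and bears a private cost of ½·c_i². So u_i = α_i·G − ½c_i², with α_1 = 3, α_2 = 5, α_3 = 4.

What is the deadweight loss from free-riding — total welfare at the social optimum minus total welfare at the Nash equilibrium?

97

Developer i's FOC: ∂u_i/∂c_i = α_i − c_i = 0, so c_i* = α_i.
NE contributions = (3, 5, 4); G = 12.
W^NE = (Σα)·G − ½Σα_i² = 12² − ½·50 = 119.
Planner sets c_i = Σα_j = 12 for every i, so G^SO = 3·12 = 36.
W^SO = (Σα)·G^SO − ½·3·(Σα)² = (3/2)·12² = 216.
Deadweight loss = W^SO − W^NE = 97.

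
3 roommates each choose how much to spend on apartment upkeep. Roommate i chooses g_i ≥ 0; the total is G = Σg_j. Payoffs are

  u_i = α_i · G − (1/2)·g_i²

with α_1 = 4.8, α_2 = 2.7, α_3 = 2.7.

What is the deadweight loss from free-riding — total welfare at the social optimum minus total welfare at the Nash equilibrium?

70.83

Roommate i's FOC: ∂u_i/∂g_i = α_i − g_i = 0, so g_i* = α_i.
NE contributions = (4.8, 2.7, 2.7); G = 10.2.
W^NE = (Σα)·G − ½Σα_i² = 10.2² − ½·37.62 = 85.23.
Planner sets g_i = Σα_j = 10.2 for every i, so G^SO = 3·10.2 = 30.6.
W^SO = (Σα)·G^SO − ½·3·(Σα)² = (3/2)·10.2² = 156.06.
Deadweight loss = W^SO − W^NE = 70.83.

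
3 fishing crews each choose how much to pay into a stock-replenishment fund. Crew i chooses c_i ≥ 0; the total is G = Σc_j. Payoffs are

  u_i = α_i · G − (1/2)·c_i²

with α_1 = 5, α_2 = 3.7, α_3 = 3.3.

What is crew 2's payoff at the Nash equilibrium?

37.555

Crew i's FOC: ∂u_i/∂c_i = α_i − c_i = 0, so c_i* = α_i.
NE contributions = (5, 3.7, 3.3); G = 12.
u_2 = α_2·G − ½·(c_2)² = 3.7·12 − ½·3.7² = 37.555.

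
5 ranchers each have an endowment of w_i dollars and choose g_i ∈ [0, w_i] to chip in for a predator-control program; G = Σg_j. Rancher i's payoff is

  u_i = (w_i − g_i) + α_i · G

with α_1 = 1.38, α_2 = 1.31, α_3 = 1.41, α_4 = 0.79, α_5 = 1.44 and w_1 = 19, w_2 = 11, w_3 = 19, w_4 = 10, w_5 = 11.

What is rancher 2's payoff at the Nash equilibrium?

∂u_i/∂g_i = α_i − 1, so rancher i contributes w_i if α_i > 1, else 0.
α_i > 1 for i ∈ {1, 2, 3, 5}; NE contributions (19, 11, 19, 0, 11), G = 60.
u_2 = (11 − 11) + 1.31·60 = 78.6.

78.6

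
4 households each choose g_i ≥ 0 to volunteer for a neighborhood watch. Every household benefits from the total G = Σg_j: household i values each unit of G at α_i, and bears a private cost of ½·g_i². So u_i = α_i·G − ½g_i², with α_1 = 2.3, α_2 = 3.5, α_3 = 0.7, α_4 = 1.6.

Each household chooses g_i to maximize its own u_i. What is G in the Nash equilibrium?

8.1

Household i's FOC: ∂u_i/∂g_i = α_i − g_i = 0, so g_i* = α_i.
NE contributions = (2.3, 3.5, 0.7, 1.6); G = 8.1.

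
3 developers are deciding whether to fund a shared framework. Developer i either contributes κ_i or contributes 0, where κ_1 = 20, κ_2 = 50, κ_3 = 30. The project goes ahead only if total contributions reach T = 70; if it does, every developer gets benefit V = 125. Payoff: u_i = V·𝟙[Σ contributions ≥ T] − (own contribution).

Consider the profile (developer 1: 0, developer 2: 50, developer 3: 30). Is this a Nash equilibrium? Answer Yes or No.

Yes

Total = 80 ≥ 70: provided.
Developer 1 (pledges 0, payoff 125): pledging 20 → total 100, payoff 105. No gain.
Developer 2 (pledges 50, payoff 75): dropping to 0 → total 30, payoff 0. No gain.
Developer 3 (pledges 30, payoff 95): dropping to 0 → total 50, payoff 0. No gain.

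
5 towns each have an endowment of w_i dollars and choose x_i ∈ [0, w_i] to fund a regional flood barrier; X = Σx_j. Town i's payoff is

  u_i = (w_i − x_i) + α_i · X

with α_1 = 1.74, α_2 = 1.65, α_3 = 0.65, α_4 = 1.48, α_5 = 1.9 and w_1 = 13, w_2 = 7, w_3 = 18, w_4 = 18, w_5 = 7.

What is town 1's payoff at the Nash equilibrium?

∂u_i/∂x_i = α_i − 1, so town i contributes w_i if α_i > 1, else 0.
α_i > 1 for i ∈ {1, 2, 4, 5}; NE contributions (13, 7, 0, 18, 7), X = 45.
u_1 = (13 − 13) + 1.74·45 = 78.3.

78.3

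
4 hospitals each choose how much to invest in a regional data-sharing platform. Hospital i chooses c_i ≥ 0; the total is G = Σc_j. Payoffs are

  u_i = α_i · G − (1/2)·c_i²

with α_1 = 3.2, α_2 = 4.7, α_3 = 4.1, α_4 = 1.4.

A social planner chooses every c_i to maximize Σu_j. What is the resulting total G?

Planner FOC: ∂(Σu_j)/∂c_i = (Σα_j) − c_i = 0, so c_i^SO = Σα_j = 13.4 for every i; G^SO = 53.6.

53.6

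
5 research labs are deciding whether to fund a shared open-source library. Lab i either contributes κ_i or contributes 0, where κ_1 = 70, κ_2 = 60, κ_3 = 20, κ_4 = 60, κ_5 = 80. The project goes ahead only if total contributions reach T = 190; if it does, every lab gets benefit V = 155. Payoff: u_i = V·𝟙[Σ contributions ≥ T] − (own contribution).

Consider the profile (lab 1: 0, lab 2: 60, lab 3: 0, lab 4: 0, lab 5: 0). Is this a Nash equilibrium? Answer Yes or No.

Total = 60 < 190: not provided.
Lab 1 (pledges 0, payoff 0): pledging 70 → total 130, payoff -70. No gain.
Lab 2 (pledges 60, payoff -60): dropping to 0 → total 0, payoff 0. Profitable deviation.

No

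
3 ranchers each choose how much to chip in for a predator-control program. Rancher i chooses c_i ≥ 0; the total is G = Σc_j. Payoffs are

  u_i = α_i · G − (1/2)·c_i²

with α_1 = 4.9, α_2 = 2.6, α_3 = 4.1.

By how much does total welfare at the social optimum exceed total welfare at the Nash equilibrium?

91.07

Rancher i's FOC: ∂u_i/∂c_i = α_i − c_i = 0, so c_i* = α_i.
NE contributions = (4.9, 2.6, 4.1); G = 11.6.
W^NE = (Σα)·G − ½Σα_i² = 11.6² − ½·47.58 = 110.77.
Planner sets c_i = Σα_j = 11.6 for every i, so G^SO = 3·11.6 = 34.8.
W^SO = (Σα)·G^SO − ½·3·(Σα)² = (3/2)·11.6² = 201.84.
Deadweight loss = W^SO − W^NE = 91.07.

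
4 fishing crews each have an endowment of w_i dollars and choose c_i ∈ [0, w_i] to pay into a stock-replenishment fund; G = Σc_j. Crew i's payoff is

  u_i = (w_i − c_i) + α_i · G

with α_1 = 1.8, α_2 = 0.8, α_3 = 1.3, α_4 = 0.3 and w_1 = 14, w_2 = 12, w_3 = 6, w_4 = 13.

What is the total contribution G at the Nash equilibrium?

∂u_i/∂c_i = α_i − 1, so crew i contributes w_i if α_i > 1, else 0.
α_i > 1 for i ∈ {1, 3}; NE contributions (14, 0, 6, 0), G = 20.

20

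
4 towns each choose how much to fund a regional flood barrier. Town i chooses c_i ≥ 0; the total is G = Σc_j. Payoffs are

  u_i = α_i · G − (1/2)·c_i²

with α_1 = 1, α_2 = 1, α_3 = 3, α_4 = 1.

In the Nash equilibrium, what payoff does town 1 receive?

Town i's FOC: ∂u_i/∂c_i = α_i − c_i = 0, so c_i* = α_i.
NE contributions = (1, 1, 3, 1); G = 6.
u_1 = α_1·G − ½·(c_1)² = 1·6 − ½·1² = 5.5.

5.5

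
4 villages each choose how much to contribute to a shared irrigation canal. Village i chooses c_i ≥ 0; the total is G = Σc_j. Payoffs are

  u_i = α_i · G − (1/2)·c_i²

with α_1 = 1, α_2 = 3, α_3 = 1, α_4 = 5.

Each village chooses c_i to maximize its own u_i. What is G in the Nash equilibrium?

10

Village i's FOC: ∂u_i/∂c_i = α_i − c_i = 0, so c_i* = α_i.
NE contributions = (1, 3, 1, 5); G = 10.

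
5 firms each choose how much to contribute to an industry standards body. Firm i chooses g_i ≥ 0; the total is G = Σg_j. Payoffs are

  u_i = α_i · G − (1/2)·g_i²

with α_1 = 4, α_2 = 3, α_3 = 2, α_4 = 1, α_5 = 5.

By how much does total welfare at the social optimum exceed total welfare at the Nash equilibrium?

365

Firm i's FOC: ∂u_i/∂g_i = α_i − g_i = 0, so g_i* = α_i.
NE contributions = (4, 3, 2, 1, 5); G = 15.
W^NE = (Σα)·G − ½Σα_i² = 15² − ½·55 = 197.5.
Planner sets g_i = Σα_j = 15 for every i, so G^SO = 5·15 = 75.
W^SO = (Σα)·G^SO − ½·5·(Σα)² = (5/2)·15² = 562.5.
Deadweight loss = W^SO − W^NE = 365.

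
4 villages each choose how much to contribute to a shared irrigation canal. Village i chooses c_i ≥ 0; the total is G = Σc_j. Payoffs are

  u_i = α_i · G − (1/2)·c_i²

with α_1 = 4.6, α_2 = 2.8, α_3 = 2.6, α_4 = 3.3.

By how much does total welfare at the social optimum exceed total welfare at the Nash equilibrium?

Village i's FOC: ∂u_i/∂c_i = α_i − c_i = 0, so c_i* = α_i.
NE contributions = (4.6, 2.8, 2.6, 3.3); G = 13.3.
W^NE = (Σα)·G − ½Σα_i² = 13.3² − ½·46.65 = 153.565.
Planner sets c_i = Σα_j = 13.3 for every i, so G^SO = 4·13.3 = 53.2.
W^SO = (Σα)·G^SO − ½·4·(Σα)² = (4/2)·13.3² = 353.78.
Deadweight loss = W^SO − W^NE = 200.215.

200.215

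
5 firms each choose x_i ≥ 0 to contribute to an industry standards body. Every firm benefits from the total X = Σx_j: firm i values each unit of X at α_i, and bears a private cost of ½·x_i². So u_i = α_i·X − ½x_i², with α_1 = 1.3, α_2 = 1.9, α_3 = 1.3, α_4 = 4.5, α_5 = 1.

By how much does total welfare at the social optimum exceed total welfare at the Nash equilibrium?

Firm i's FOC: ∂u_i/∂x_i = α_i − x_i = 0, so x_i* = α_i.
NE contributions = (1.3, 1.9, 1.3, 4.5, 1); X = 10.
W^NE = (Σα)·X − ½Σα_i² = 10² − ½·28.24 = 85.88.
Planner sets x_i = Σα_j = 10 for every i, so X^SO = 5·10 = 50.
W^SO = (Σα)·X^SO − ½·5·(Σα)² = (5/2)·10² = 250.
Deadweight loss = W^SO − W^NE = 164.12.

164.12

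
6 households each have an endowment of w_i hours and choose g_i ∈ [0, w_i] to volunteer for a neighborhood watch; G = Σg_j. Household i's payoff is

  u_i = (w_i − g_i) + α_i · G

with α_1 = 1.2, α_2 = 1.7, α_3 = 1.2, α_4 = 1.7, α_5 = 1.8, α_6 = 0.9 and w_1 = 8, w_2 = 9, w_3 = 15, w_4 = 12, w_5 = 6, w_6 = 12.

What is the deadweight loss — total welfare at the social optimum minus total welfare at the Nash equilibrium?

∂u_i/∂g_i = α_i − 1, so household i contributes w_i if α_i > 1, else 0.
α_i > 1 for i ∈ {1, 2, 3, 4, 5}; NE contributions (8, 9, 15, 12, 6, 0), G = 50.
W^NE = Σw_i − G^NE + (Σα_i)·G^NE = 62 + 7.5·50 = 437.
Planner: ∂(Σu_j)/∂g_i = Σα_j − 1 = 7.5 > 0, so everyone contributes w_i; G^SO = 62, W^SO = 62 + 7.5·62 = 527.
Deadweight loss = 90.

90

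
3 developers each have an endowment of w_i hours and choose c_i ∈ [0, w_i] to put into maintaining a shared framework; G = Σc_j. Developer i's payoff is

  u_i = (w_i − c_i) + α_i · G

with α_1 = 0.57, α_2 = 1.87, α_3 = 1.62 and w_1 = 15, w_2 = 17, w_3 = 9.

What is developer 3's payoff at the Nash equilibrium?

42.12

∂u_i/∂c_i = α_i − 1, so developer i contributes w_i if α_i > 1, else 0.
α_i > 1 for i ∈ {2, 3}; NE contributions (0, 17, 9), G = 26.
u_3 = (9 − 9) + 1.62·26 = 42.12.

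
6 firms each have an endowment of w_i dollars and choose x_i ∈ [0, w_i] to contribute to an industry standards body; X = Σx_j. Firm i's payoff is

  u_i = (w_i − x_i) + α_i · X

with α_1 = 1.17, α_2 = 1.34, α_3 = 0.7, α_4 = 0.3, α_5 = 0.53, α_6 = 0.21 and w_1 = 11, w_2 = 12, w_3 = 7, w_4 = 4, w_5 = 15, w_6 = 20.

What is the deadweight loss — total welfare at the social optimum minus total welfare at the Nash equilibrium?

149.5

∂u_i/∂x_i = α_i − 1, so firm i contributes w_i if α_i > 1, else 0.
α_i > 1 for i ∈ {1, 2}; NE contributions (11, 12, 0, 0, 0, 0), X = 23.
W^NE = Σw_i − X^NE + (Σα_i)·X^NE = 69 + 3.25·23 = 143.75.
Planner: ∂(Σu_j)/∂x_i = Σα_j − 1 = 3.25 > 0, so everyone contributes w_i; X^SO = 69, W^SO = 69 + 3.25·69 = 293.25.
Deadweight loss = 149.5.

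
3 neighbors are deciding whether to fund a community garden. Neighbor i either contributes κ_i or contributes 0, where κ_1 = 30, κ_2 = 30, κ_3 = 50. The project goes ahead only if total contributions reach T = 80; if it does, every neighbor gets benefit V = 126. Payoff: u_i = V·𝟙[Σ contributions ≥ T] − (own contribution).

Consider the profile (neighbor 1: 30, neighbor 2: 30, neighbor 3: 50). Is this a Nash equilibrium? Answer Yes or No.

Total = 110 ≥ 80: provided.
Neighbor 1 (pledges 30, payoff 96): dropping to 0 → total 80, payoff 126. Profitable deviation.

No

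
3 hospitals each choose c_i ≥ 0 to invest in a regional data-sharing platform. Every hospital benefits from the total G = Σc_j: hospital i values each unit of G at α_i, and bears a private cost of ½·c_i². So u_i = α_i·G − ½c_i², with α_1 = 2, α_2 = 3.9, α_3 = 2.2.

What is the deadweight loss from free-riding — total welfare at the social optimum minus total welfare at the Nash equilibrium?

Hospital i's FOC: ∂u_i/∂c_i = α_i − c_i = 0, so c_i* = α_i.
NE contributions = (2, 3.9, 2.2); G = 8.1.
W^NE = (Σα)·G − ½Σα_i² = 8.1² − ½·24.05 = 53.585.
Planner sets c_i = Σα_j = 8.1 for every i, so G^SO = 3·8.1 = 24.3.
W^SO = (Σα)·G^SO − ½·3·(Σα)² = (3/2)·8.1² = 98.415.
Deadweight loss = W^SO − W^NE = 44.83.

44.83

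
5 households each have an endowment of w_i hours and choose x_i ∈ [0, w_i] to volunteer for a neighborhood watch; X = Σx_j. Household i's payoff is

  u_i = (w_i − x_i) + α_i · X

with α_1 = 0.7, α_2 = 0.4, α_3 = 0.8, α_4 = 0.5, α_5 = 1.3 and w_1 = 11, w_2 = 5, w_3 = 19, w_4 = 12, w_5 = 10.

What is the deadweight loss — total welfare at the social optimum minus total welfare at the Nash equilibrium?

126.9

∂u_i/∂x_i = α_i − 1, so household i contributes w_i if α_i > 1, else 0.
α_i > 1 for i ∈ {5}; NE contributions (0, 0, 0, 0, 10), X = 10.
W^NE = Σw_i − X^NE + (Σα_i)·X^NE = 57 + 2.7·10 = 84.
Planner: ∂(Σu_j)/∂x_i = Σα_j − 1 = 2.7 > 0, so everyone contributes w_i; X^SO = 57, W^SO = 57 + 2.7·57 = 210.9.
Deadweight loss = 126.9.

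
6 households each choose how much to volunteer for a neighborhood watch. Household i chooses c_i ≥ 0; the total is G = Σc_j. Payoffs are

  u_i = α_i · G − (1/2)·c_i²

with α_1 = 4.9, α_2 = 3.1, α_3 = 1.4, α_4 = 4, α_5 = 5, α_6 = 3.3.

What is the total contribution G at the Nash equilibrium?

21.7

Household i's FOC: ∂u_i/∂c_i = α_i − c_i = 0, so c_i* = α_i.
NE contributions = (4.9, 3.1, 1.4, 4, 5, 3.3); G = 21.7.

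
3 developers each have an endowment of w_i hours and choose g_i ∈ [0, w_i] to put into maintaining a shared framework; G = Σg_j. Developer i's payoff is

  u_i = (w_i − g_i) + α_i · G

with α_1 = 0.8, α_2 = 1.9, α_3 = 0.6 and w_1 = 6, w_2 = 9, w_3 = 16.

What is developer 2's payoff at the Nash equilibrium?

∂u_i/∂g_i = α_i − 1, so developer i contributes w_i if α_i > 1, else 0.
α_i > 1 for i ∈ {2}; NE contributions (0, 9, 0), G = 9.
u_2 = (9 − 9) + 1.9·9 = 17.1.

17.1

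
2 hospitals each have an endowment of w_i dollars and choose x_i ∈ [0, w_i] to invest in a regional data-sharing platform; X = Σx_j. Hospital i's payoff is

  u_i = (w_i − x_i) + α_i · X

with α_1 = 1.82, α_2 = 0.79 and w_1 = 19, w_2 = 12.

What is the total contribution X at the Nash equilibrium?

19

∂u_i/∂x_i = α_i − 1, so hospital i contributes w_i if α_i > 1, else 0.
α_i > 1 for i ∈ {1}; NE contributions (19, 0), X = 19.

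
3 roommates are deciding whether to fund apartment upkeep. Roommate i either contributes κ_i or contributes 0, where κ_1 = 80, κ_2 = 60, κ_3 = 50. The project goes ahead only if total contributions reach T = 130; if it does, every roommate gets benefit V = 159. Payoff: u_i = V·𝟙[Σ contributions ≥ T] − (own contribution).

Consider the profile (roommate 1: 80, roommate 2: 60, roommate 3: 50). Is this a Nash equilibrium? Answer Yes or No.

No

Total = 190 ≥ 130: provided.
Roommate 1 (pledges 80, payoff 79): dropping to 0 → total 110, payoff 0. No gain.
Roommate 2 (pledges 60, payoff 99): dropping to 0 → total 130, payoff 159. Profitable deviation.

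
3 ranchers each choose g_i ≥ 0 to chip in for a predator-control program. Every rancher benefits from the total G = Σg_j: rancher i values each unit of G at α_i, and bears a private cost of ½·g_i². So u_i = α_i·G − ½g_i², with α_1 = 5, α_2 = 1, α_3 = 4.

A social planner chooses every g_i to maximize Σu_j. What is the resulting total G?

30

Planner FOC: ∂(Σu_j)/∂g_i = (Σα_j) − g_i = 0, so g_i^SO = Σα_j = 10 for every i; G^SO = 30.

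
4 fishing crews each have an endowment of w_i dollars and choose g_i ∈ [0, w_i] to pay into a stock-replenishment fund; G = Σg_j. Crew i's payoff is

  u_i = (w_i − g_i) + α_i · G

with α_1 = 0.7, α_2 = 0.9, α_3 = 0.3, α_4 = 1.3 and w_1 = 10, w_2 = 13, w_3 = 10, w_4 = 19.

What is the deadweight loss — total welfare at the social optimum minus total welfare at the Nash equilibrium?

∂u_i/∂g_i = α_i − 1, so crew i contributes w_i if α_i > 1, else 0.
α_i > 1 for i ∈ {4}; NE contributions (0, 0, 0, 19), G = 19.
W^NE = Σw_i − G^NE + (Σα_i)·G^NE = 52 + 2.2·19 = 93.8.
Planner: ∂(Σu_j)/∂g_i = Σα_j − 1 = 2.2 > 0, so everyone contributes w_i; G^SO = 52, W^SO = 52 + 2.2·52 = 166.4.
Deadweight loss = 72.6.

72.6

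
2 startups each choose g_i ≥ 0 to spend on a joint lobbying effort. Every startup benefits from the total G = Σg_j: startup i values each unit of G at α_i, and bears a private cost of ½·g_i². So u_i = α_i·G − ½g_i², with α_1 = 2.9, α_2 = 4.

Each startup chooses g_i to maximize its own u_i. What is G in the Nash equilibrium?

6.9

Startup i's FOC: ∂u_i/∂g_i = α_i − g_i = 0, so g_i* = α_i.
NE contributions = (2.9, 4); G = 6.9.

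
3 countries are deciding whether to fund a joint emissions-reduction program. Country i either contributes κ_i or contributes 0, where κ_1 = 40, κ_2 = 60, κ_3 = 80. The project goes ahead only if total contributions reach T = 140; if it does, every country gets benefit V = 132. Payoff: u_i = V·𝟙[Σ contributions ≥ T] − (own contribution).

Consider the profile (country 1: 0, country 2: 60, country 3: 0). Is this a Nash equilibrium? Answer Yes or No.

Total = 60 < 140: not provided.
Country 1 (pledges 0, payoff 0): pledging 40 → total 100, payoff -40. No gain.
Country 2 (pledges 60, payoff -60): dropping to 0 → total 0, payoff 0. Profitable deviation.

No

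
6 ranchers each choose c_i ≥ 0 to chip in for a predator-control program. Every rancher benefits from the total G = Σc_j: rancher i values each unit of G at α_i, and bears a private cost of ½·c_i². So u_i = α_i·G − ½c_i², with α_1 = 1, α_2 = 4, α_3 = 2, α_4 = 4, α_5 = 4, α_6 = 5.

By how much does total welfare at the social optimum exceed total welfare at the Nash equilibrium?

839

Rancher i's FOC: ∂u_i/∂c_i = α_i − c_i = 0, so c_i* = α_i.
NE contributions = (1, 4, 2, 4, 4, 5); G = 20.
W^NE = (Σα)·G − ½Σα_i² = 20² − ½·78 = 361.
Planner sets c_i = Σα_j = 20 for every i, so G^SO = 6·20 = 120.
W^SO = (Σα)·G^SO − ½·6·(Σα)² = (6/2)·20² = 1200.
Deadweight loss = W^SO − W^NE = 839.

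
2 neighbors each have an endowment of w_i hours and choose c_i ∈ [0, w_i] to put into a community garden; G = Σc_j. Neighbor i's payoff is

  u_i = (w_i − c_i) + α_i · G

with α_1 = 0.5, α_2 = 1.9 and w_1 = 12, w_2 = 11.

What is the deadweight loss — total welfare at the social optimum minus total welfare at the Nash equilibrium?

∂u_i/∂c_i = α_i − 1, so neighbor i contributes w_i if α_i > 1, else 0.
α_i > 1 for i ∈ {2}; NE contributions (0, 11), G = 11.
W^NE = Σw_i − G^NE + (Σα_i)·G^NE = 23 + 1.4·11 = 38.4.
Planner: ∂(Σu_j)/∂c_i = Σα_j − 1 = 1.4 > 0, so everyone contributes w_i; G^SO = 23, W^SO = 23 + 1.4·23 = 55.2.
Deadweight loss = 16.8.

16.8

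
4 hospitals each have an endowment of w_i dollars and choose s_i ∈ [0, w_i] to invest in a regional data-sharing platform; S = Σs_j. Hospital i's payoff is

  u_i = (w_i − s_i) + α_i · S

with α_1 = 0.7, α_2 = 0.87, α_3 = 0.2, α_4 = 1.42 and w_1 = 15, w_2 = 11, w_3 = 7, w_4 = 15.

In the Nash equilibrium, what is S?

∂u_i/∂s_i = α_i − 1, so hospital i contributes w_i if α_i > 1, else 0.
α_i > 1 for i ∈ {4}; NE contributions (0, 0, 0, 15), S = 15.

15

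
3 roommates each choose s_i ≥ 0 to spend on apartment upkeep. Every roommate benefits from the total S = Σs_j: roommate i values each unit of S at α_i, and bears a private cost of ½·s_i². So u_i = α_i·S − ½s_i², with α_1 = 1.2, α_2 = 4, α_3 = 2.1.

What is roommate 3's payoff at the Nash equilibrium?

13.125

Roommate i's FOC: ∂u_i/∂s_i = α_i − s_i = 0, so s_i* = α_i.
NE contributions = (1.2, 4, 2.1); S = 7.3.
u_3 = α_3·S − ½·(s_3)² = 2.1·7.3 − ½·2.1² = 13.125.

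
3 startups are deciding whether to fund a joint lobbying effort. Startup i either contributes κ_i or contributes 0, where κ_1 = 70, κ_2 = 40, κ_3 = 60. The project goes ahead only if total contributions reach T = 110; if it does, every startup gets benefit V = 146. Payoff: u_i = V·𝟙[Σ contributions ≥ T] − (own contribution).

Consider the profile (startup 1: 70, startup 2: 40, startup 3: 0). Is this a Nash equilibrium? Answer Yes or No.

Total = 110 ≥ 110: provided.
Startup 1 (pledges 70, payoff 76): dropping to 0 → total 40, payoff 0. No gain.
Startup 2 (pledges 40, payoff 106): dropping to 0 → total 70, payoff 0. No gain.
Startup 3 (pledges 0, payoff 146): pledging 60 → total 170, payoff 86. No gain.

Yes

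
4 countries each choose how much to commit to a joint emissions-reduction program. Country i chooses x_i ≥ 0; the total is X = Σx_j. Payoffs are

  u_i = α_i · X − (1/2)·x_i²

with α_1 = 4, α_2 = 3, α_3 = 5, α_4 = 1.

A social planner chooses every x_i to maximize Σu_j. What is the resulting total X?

Planner FOC: ∂(Σu_j)/∂x_i = (Σα_j) − x_i = 0, so x_i^SO = Σα_j = 13 for every i; X^SO = 52.

52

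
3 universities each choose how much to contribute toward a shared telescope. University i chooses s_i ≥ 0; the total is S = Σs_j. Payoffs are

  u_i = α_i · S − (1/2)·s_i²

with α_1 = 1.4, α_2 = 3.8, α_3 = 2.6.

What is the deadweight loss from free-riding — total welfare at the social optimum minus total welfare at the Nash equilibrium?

University i's FOC: ∂u_i/∂s_i = α_i − s_i = 0, so s_i* = α_i.
NE contributions = (1.4, 3.8, 2.6); S = 7.8.
W^NE = (Σα)·S − ½Σα_i² = 7.8² − ½·23.16 = 49.26.
Planner sets s_i = Σα_j = 7.8 for every i, so S^SO = 3·7.8 = 23.4.
W^SO = (Σα)·S^SO − ½·3·(Σα)² = (3/2)·7.8² = 91.26.
Deadweight loss = W^SO − W^NE = 42.

42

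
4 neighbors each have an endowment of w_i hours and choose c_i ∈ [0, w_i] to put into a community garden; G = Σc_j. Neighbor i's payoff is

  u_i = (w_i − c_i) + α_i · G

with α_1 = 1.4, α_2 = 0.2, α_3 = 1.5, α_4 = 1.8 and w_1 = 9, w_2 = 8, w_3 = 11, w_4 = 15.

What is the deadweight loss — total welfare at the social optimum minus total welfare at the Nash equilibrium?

31.2

∂u_i/∂c_i = α_i − 1, so neighbor i contributes w_i if α_i > 1, else 0.
α_i > 1 for i ∈ {1, 3, 4}; NE contributions (9, 0, 11, 15), G = 35.
W^NE = Σw_i − G^NE + (Σα_i)·G^NE = 43 + 3.9·35 = 179.5.
Planner: ∂(Σu_j)/∂c_i = Σα_j − 1 = 3.9 > 0, so everyone contributes w_i; G^SO = 43, W^SO = 43 + 3.9·43 = 210.7.
Deadweight loss = 31.2.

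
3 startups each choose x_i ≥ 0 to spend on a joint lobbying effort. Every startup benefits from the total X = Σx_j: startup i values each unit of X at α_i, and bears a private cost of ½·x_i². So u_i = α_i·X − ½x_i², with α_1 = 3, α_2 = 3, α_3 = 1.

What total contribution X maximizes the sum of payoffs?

21

Planner FOC: ∂(Σu_j)/∂x_i = (Σα_j) − x_i = 0, so x_i^SO = Σα_j = 7 for every i; X^SO = 21.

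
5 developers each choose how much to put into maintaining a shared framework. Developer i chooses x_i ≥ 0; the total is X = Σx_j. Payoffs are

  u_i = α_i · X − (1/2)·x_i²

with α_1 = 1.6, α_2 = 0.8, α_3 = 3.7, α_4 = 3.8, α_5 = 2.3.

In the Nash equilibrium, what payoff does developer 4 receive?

39.14

Developer i's FOC: ∂u_i/∂x_i = α_i − x_i = 0, so x_i* = α_i.
NE contributions = (1.6, 0.8, 3.7, 3.8, 2.3); X = 12.2.
u_4 = α_4·X − ½·(x_4)² = 3.8·12.2 − ½·3.8² = 39.14.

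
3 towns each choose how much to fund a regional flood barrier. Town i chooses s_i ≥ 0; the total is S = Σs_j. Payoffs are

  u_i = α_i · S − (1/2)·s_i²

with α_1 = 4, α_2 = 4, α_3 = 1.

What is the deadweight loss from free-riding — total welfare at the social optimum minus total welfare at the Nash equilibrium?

Town i's FOC: ∂u_i/∂s_i = α_i − s_i = 0, so s_i* = α_i.
NE contributions = (4, 4, 1); S = 9.
W^NE = (Σα)·S − ½Σα_i² = 9² − ½·33 = 64.5.
Planner sets s_i = Σα_j = 9 for every i, so S^SO = 3·9 = 27.
W^SO = (Σα)·S^SO − ½·3·(Σα)² = (3/2)·9² = 121.5.
Deadweight loss = W^SO − W^NE = 57.

57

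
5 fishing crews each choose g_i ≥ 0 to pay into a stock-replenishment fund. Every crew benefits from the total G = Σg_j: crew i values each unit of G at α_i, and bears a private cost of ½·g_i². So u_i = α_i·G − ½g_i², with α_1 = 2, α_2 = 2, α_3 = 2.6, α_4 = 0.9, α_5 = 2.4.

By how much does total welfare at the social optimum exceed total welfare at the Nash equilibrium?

157.68

Crew i's FOC: ∂u_i/∂g_i = α_i − g_i = 0, so g_i* = α_i.
NE contributions = (2, 2, 2.6, 0.9, 2.4); G = 9.9.
W^NE = (Σα)·G − ½Σα_i² = 9.9² − ½·21.33 = 87.345.
Planner sets g_i = Σα_j = 9.9 for every i, so G^SO = 5·9.9 = 49.5.
W^SO = (Σα)·G^SO − ½·5·(Σα)² = (5/2)·9.9² = 245.025.
Deadweight loss = W^SO − W^NE = 157.68.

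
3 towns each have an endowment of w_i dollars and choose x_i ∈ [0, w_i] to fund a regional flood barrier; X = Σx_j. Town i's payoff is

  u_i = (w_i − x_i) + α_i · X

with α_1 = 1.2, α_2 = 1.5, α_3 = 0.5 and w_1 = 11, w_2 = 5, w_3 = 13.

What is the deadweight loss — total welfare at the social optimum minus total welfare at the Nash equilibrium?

∂u_i/∂x_i = α_i − 1, so town i contributes w_i if α_i > 1, else 0.
α_i > 1 for i ∈ {1, 2}; NE contributions (11, 5, 0), X = 16.
W^NE = Σw_i − X^NE + (Σα_i)·X^NE = 29 + 2.2·16 = 64.2.
Planner: ∂(Σu_j)/∂x_i = Σα_j − 1 = 2.2 > 0, so everyone contributes w_i; X^SO = 29, W^SO = 29 + 2.2·29 = 92.8.
Deadweight loss = 28.6.

28.6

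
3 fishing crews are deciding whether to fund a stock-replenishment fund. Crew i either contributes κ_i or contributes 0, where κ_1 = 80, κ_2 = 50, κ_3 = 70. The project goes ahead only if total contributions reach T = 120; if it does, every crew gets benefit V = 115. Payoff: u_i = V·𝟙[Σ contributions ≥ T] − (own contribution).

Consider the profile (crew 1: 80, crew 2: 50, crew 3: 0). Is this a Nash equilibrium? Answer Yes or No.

Yes

Total = 130 ≥ 120: provided.
Crew 1 (pledges 80, payoff 35): dropping to 0 → total 50, payoff 0. No gain.
Crew 2 (pledges 50, payoff 65): dropping to 0 → total 80, payoff 0. No gain.
Crew 3 (pledges 0, payoff 115): pledging 70 → total 200, payoff 45. No gain.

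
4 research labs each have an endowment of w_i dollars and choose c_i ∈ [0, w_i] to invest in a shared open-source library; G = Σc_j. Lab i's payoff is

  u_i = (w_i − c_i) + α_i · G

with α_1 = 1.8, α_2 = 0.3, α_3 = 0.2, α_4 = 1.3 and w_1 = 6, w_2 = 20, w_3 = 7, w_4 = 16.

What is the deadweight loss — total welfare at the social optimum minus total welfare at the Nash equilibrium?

∂u_i/∂c_i = α_i − 1, so lab i contributes w_i if α_i > 1, else 0.
α_i > 1 for i ∈ {1, 4}; NE contributions (6, 0, 0, 16), G = 22.
W^NE = Σw_i − G^NE + (Σα_i)·G^NE = 49 + 2.6·22 = 106.2.
Planner: ∂(Σu_j)/∂c_i = Σα_j − 1 = 2.6 > 0, so everyone contributes w_i; G^SO = 49, W^SO = 49 + 2.6·49 = 176.4.
Deadweight loss = 70.2.

70.2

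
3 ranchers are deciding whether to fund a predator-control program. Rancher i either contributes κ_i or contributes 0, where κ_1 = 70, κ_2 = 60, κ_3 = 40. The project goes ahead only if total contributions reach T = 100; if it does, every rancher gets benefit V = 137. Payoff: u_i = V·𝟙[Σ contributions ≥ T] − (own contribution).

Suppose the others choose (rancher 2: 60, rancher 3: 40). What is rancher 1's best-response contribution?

Others' total = 100 ≥ 100; contributing adds cost 70 for no extra benefit.
Best response: 0.

0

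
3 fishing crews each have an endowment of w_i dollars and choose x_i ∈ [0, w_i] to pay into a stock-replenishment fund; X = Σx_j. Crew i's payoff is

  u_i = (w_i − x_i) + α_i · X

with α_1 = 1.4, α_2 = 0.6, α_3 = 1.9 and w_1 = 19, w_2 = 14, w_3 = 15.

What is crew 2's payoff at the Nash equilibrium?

34.4

∂u_i/∂x_i = α_i − 1, so crew i contributes w_i if α_i > 1, else 0.
α_i > 1 for i ∈ {1, 3}; NE contributions (19, 0, 15), X = 34.
u_2 = (14 − 0) + 0.6·34 = 34.4.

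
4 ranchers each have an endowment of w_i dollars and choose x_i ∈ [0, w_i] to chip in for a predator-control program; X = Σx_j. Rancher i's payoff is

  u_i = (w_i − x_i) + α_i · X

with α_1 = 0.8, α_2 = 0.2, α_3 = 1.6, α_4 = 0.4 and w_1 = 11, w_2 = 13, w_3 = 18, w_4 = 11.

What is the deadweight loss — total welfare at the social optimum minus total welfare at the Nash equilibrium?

∂u_i/∂x_i = α_i − 1, so rancher i contributes w_i if α_i > 1, else 0.
α_i > 1 for i ∈ {3}; NE contributions (0, 0, 18, 0), X = 18.
W^NE = Σw_i − X^NE + (Σα_i)·X^NE = 53 + 2·18 = 89.
Planner: ∂(Σu_j)/∂x_i = Σα_j − 1 = 2 > 0, so everyone contributes w_i; X^SO = 53, W^SO = 53 + 2·53 = 159.
Deadweight loss = 70.

70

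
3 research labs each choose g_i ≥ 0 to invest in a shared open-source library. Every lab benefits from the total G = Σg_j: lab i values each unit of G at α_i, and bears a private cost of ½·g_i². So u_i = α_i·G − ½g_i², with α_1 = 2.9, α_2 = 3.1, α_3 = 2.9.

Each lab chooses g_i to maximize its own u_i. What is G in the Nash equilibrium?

8.9

Lab i's FOC: ∂u_i/∂g_i = α_i − g_i = 0, so g_i* = α_i.
NE contributions = (2.9, 3.1, 2.9); G = 8.9.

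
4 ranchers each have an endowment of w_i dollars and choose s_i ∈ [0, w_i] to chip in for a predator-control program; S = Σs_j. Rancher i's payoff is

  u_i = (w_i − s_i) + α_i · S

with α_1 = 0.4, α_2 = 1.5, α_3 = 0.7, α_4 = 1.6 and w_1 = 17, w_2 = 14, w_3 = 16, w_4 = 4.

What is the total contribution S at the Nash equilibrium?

18

∂u_i/∂s_i = α_i − 1, so rancher i contributes w_i if α_i > 1, else 0.
α_i > 1 for i ∈ {2, 4}; NE contributions (0, 14, 0, 4), S = 18.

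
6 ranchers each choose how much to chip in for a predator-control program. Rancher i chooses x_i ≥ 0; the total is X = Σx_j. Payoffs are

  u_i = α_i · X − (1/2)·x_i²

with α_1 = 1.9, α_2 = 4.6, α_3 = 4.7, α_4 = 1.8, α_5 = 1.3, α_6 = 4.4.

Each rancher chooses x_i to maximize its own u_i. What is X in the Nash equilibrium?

Rancher i's FOC: ∂u_i/∂x_i = α_i − x_i = 0, so x_i* = α_i.
NE contributions = (1.9, 4.6, 4.7, 1.8, 1.3, 4.4); X = 18.7.

18.7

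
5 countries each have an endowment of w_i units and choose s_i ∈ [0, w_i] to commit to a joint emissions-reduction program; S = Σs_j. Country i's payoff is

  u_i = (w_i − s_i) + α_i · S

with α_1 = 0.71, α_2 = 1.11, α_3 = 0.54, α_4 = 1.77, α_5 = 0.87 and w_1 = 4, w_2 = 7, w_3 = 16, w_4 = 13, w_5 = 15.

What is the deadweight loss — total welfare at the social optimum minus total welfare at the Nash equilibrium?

140

∂u_i/∂s_i = α_i − 1, so country i contributes w_i if α_i > 1, else 0.
α_i > 1 for i ∈ {2, 4}; NE contributions (0, 7, 0, 13, 0), S = 20.
W^NE = Σw_i − S^NE + (Σα_i)·S^NE = 55 + 4·20 = 135.
Planner: ∂(Σu_j)/∂s_i = Σα_j − 1 = 4 > 0, so everyone contributes w_i; S^SO = 55, W^SO = 55 + 4·55 = 275.
Deadweight loss = 140.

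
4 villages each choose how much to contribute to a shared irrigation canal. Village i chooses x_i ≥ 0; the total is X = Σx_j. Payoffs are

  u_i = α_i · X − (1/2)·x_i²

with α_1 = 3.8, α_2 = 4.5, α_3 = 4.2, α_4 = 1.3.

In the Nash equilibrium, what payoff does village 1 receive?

Village i's FOC: ∂u_i/∂x_i = α_i − x_i = 0, so x_i* = α_i.
NE contributions = (3.8, 4.5, 4.2, 1.3); X = 13.8.
u_1 = α_1·X − ½·(x_1)² = 3.8·13.8 − ½·3.8² = 45.22.

45.22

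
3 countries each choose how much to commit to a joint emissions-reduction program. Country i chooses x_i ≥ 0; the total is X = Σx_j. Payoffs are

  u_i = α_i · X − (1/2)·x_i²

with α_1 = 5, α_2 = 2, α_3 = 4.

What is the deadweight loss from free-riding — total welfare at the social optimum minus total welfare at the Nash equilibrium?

Country i's FOC: ∂u_i/∂x_i = α_i − x_i = 0, so x_i* = α_i.
NE contributions = (5, 2, 4); X = 11.
W^NE = (Σα)·X − ½Σα_i² = 11² − ½·45 = 98.5.
Planner sets x_i = Σα_j = 11 for every i, so X^SO = 3·11 = 33.
W^SO = (Σα)·X^SO − ½·3·(Σα)² = (3/2)·11² = 181.5.
Deadweight loss = W^SO − W^NE = 83.

83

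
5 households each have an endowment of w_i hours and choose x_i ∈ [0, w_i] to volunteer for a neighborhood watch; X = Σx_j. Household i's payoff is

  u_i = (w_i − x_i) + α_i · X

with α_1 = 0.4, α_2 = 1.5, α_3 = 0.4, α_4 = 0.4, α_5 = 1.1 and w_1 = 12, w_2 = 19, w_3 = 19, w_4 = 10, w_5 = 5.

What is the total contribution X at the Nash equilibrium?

∂u_i/∂x_i = α_i − 1, so household i contributes w_i if α_i > 1, else 0.
α_i > 1 for i ∈ {2, 5}; NE contributions (0, 19, 0, 0, 5), X = 24.

24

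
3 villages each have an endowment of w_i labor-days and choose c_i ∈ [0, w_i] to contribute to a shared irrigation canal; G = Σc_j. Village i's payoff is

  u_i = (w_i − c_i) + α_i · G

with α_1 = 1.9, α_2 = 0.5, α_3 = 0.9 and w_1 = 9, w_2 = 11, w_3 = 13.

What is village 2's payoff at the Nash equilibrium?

∂u_i/∂c_i = α_i − 1, so village i contributes w_i if α_i > 1, else 0.
α_i > 1 for i ∈ {1}; NE contributions (9, 0, 0), G = 9.
u_2 = (11 − 0) + 0.5·9 = 15.5.

15.5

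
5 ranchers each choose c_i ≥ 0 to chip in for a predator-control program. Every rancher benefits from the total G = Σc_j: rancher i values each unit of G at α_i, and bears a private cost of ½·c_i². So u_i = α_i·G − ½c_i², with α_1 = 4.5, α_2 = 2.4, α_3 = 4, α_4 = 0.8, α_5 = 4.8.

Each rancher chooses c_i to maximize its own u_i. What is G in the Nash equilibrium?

Rancher i's FOC: ∂u_i/∂c_i = α_i − c_i = 0, so c_i* = α_i.
NE contributions = (4.5, 2.4, 4, 0.8, 4.8); G = 16.5.

16.5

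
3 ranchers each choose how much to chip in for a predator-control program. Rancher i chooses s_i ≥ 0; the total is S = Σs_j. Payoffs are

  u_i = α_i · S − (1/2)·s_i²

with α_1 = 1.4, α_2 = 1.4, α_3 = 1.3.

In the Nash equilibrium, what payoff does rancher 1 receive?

4.76

Rancher i's FOC: ∂u_i/∂s_i = α_i − s_i = 0, so s_i* = α_i.
NE contributions = (1.4, 1.4, 1.3); S = 4.1.
u_1 = α_1·S − ½·(s_1)² = 1.4·4.1 − ½·1.4² = 4.76.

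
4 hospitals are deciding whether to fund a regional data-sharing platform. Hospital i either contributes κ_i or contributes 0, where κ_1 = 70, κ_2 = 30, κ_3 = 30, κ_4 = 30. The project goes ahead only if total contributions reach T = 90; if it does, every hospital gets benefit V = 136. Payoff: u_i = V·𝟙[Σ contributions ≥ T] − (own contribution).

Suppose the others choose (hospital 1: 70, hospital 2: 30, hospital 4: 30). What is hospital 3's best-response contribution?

Others' total = 130 ≥ 90; contributing adds cost 30 for no extra benefit.
Best response: 0.

0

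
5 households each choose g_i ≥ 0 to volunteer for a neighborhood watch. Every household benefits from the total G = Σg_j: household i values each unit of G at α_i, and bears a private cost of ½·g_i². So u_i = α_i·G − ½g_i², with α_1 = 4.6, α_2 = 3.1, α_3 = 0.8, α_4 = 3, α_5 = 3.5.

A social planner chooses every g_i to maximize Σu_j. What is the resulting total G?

Planner FOC: ∂(Σu_j)/∂g_i = (Σα_j) − g_i = 0, so g_i^SO = Σα_j = 15 for every i; G^SO = 75.

75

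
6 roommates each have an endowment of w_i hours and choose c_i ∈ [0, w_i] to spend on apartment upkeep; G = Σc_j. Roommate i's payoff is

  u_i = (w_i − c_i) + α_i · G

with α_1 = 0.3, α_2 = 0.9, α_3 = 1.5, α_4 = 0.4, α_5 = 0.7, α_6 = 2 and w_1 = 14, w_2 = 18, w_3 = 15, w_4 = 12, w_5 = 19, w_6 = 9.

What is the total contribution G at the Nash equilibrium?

∂u_i/∂c_i = α_i − 1, so roommate i contributes w_i if α_i > 1, else 0.
α_i > 1 for i ∈ {3, 6}; NE contributions (0, 0, 15, 0, 0, 9), G = 24.

24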